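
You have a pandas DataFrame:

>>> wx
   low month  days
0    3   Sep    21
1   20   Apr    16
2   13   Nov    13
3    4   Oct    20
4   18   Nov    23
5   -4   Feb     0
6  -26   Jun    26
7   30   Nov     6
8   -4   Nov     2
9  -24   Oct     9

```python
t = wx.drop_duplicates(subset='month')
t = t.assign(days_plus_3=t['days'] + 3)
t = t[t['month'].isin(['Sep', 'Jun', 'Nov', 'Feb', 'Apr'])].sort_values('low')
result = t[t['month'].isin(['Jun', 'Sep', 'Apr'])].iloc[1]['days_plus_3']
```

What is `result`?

drop duplicate month (keep=first):
   low month  days
0    3   Sep    21
1   20   Apr    16
2   13   Nov    13
3    4   Oct    20
5   -4   Feb     0
6  -26   Jun    26
add column days_plus_3 = t['days'] + 3:
   low month  days  days_plus_3
0    3   Sep    21           24
1   20   Apr    16           19
2   13   Nov    13           16
3    4   Oct    20           23
5   -4   Feb     0            3
6  -26   Jun    26           29
filter rows where month in ['Sep', 'Jun', 'Nov', 'Feb', 'Apr']:
   low month  days  days_plus_3
0    3   Sep    21           24
1   20   Apr    16           19
2   13   Nov    13           16
5   -4   Feb     0            3
6  -26   Jun    26           29
sort by low:
   low month  days  days_plus_3
6  -26   Jun    26           29
5   -4   Feb     0            3
0    3   Sep    21           24
2   13   Nov    13           16
1   20   Apr    16           19
filter rows where month in ['Jun', 'Sep', 'Apr']:
   low month  days  days_plus_3
6  -26   Jun    26           29
0    3   Sep    21           24
1   20   Apr    16           19
Hence 24.

24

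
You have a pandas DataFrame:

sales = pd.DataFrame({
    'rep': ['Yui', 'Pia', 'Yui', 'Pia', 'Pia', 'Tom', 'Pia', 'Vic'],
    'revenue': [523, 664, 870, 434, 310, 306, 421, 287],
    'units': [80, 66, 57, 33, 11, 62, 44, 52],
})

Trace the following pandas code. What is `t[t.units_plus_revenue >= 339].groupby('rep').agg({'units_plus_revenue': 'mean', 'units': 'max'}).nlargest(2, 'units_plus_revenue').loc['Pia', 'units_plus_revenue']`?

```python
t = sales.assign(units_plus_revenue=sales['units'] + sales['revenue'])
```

add column units_plus_revenue = sales['units'] + sales['revenue']:
   rep  revenue  units  units_plus_revenue
0  Yui      523     80                 603
1  Pia      664     66                 730
2  Yui      870     57                 927
3  Pia      434     33                 467
4  Pia      310     11                 321
5  Tom      306     62                 368
6  Pia      421     44                 465
7  Vic      287     52                 339
filter rows where units_plus_revenue >= 339:
   rep  revenue  units  units_plus_revenue
0  Yui      523     80                 603
1  Pia      664     66                 730
2  Yui      870     57                 927
3  Pia      434     33                 467
5  Tom      306     62                 368
6  Pia      421     44                 465
7  Vic      287     52                 339
group by rep: mean(units_plus_revenue), max(units):
     units_plus_revenue  units
rep                           
Pia               554.0     66
Tom               368.0     62
Vic               339.0     52
Yui               765.0     80
take 2 rows with largest units_plus_revenue:
     units_plus_revenue  units
rep                           
Yui               765.0     80
Pia               554.0     66

554.0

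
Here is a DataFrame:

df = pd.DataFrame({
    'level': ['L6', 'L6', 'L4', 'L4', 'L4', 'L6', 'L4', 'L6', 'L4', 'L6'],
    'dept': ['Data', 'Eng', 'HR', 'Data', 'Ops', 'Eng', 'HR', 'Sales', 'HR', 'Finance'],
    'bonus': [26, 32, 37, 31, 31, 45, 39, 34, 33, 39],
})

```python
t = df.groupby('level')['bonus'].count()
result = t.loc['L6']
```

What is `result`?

group by level, count of bonus:
level
L4    5
L6    5
Name: bonus, dtype: int64

5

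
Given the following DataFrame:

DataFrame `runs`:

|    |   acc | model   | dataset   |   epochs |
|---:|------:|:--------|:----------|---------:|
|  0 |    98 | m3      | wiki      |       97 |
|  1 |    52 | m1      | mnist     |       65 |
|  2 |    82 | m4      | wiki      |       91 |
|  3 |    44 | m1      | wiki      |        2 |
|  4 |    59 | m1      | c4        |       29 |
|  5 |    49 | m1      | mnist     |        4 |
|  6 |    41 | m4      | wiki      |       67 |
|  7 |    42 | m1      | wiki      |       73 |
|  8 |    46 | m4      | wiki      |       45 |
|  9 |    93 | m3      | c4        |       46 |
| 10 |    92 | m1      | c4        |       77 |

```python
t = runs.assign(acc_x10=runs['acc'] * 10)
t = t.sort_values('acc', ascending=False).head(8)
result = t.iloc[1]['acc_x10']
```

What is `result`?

930

add column acc_x10 = runs['acc'] * 10:
    acc model dataset  epochs  acc_x10
0    98    m3    wiki      97      980
1    52    m1   mnist      65      520
2    82    m4    wiki      91      820
3    44    m1    wiki       2      440
4    59    m1      c4      29      590
5    49    m1   mnist       4      490
6    41    m4    wiki      67      410
7    42    m1    wiki      73      420
8    46    m4    wiki      45      460
9    93    m3      c4      46      930
10   92    m1      c4      77      920
sort by acc descending:
    acc model dataset  epochs  acc_x10
0    98    m3    wiki      97      980
9    93    m3      c4      46      930
10   92    m1      c4      77      920
2    82    m4    wiki      91      820
4    59    m1      c4      29      590
1    52    m1   mnist      65      520
5    49    m1   mnist       4      490
8    46    m4    wiki      45      460
3    44    m1    wiki       2      440
7    42    m1    wiki      73      420
6    41    m4    wiki      67      410
take first 8 rows:
    acc model dataset  epochs  acc_x10
0    98    m3    wiki      97      980
9    93    m3      c4      46      930
10   92    m1      c4      77      920
2    82    m4    wiki      91      820
4    59    m1      c4      29      590
1    52    m1   mnist      65      520
5    49    m1   mnist       4      490
8    46    m4    wiki      45      460
Then the value at position 1, column 'acc_x10': 930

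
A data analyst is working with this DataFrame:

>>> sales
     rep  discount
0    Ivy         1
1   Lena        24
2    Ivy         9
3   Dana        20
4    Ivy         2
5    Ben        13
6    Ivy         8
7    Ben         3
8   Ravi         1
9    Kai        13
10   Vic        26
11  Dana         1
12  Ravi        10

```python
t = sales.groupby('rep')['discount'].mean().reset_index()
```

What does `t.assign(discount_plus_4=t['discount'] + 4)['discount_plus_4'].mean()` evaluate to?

17.1428571429

group by rep, mean of discount:
rep
Ben      8.0
Dana    10.5
Ivy      5.0
Kai     13.0
Lena    24.0
Ravi     5.5
Vic     26.0
Name: discount, dtype: float64
reset_index():
    rep  discount
0   Ben       8.0
1  Dana      10.5
2   Ivy       5.0
3   Kai      13.0
4  Lena      24.0
5  Ravi       5.5
6   Vic      26.0
add column discount_plus_4 = t['discount'] + 4:
    rep  discount  discount_plus_4
0   Ben       8.0             12.0
1  Dana      10.5             14.5
2   Ivy       5.0              9.0
3   Kai      13.0             17.0
4  Lena      24.0             28.0
5  Ravi       5.5              9.5
6   Vic      26.0             30.0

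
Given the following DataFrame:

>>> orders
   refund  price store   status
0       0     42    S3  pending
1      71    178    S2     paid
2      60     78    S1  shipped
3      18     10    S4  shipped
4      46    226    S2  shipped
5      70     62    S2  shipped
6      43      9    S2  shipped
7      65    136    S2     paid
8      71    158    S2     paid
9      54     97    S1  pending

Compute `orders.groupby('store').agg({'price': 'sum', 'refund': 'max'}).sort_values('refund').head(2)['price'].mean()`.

26.0

group by store: sum(price), max(refund):
       price  refund
store               
S1       175      60
S2       769      71
S3        42       0
S4        10      18
sort by refund:
       price  refund
store               
S3        42       0
S4        10      18
S1       175      60
S2       769      71
take first 2 rows:
       price  refund
store               
S3        42       0
S4        10      18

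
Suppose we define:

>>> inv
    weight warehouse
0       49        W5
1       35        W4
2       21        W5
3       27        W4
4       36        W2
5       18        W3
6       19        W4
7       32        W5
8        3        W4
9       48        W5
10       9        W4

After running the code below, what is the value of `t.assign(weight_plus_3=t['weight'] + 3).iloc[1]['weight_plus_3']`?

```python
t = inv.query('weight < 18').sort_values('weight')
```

filter rows where weight < 18:
    weight warehouse
8        3        W4
10       9        W4
sort by weight:
    weight warehouse
8        3        W4
10       9        W4
add column weight_plus_3 = t['weight'] + 3:
    weight warehouse  weight_plus_3
8        3        W4              6
10       9        W4             12
Reading off the value at position 1, column 'weight_plus_3', we get 12.

12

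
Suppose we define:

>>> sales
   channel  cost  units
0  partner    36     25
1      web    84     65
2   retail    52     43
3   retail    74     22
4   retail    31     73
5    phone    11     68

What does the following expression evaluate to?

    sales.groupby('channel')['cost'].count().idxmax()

group by channel, count of cost:
channel
partner    1
phone      1
retail     3
web        1
Name: cost, dtype: int64
Finally, label with the largest value = retail.

retail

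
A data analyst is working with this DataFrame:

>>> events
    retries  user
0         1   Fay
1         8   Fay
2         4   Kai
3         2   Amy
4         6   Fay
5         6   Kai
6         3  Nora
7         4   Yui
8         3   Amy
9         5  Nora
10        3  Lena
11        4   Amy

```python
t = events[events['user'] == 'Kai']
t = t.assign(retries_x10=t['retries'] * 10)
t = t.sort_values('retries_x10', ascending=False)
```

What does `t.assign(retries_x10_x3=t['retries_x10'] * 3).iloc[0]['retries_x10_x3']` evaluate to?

filter rows where user == 'Kai':
   retries user
2        4  Kai
5        6  Kai
add column retries_x10 = t['retries'] * 10:
   retries user  retries_x10
2        4  Kai           40
5        6  Kai           60
sort by retries_x10 descending:
   retries user  retries_x10
5        6  Kai           60
2        4  Kai           40
add column retries_x10_x3 = t['retries_x10'] * 3:
   retries user  retries_x10  retries_x10_x3
5        6  Kai           60             180
2        4  Kai           40             120
value at position 0, column 'retries_x10_x3' → 180

180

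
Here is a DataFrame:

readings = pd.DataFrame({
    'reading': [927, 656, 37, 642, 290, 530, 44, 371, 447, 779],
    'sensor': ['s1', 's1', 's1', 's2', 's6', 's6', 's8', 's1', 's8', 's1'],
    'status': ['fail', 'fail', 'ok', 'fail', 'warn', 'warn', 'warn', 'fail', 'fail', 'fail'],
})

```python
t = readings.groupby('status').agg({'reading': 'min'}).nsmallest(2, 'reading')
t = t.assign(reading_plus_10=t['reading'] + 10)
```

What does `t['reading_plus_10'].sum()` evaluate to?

101

group by status, min of reading:
        reading
status         
fail        371
ok           37
warn         44
take 2 rows with smallest reading:
        reading
status         
ok           37
warn         44
add column reading_plus_10 = t['reading'] + 10:
        reading  reading_plus_10
status                          
ok           37               47
warn         44               54
sum of column 'reading_plus_10' → 101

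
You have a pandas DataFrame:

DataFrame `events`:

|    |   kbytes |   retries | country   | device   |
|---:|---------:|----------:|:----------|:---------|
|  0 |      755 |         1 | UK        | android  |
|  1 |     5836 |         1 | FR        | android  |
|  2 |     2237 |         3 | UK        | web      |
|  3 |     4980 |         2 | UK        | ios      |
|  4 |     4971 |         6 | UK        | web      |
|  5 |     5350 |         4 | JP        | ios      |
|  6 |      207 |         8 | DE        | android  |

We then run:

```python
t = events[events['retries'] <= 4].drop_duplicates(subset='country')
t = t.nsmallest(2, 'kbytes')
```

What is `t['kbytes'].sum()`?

filter rows where retries <= 4:
   kbytes  retries country   device
0     755        1      UK  android
1    5836        1      FR  android
2    2237        3      UK      web
3    4980        2      UK      ios
5    5350        4      JP      ios
drop duplicate country (keep=first):
   kbytes  retries country   device
0     755        1      UK  android
1    5836        1      FR  android
5    5350        4      JP      ios
take 2 rows with smallest kbytes:
   kbytes  retries country   device
0     755        1      UK  android
5    5350        4      JP      ios
Reading off the sum of column 'kbytes', we get 6105.

6105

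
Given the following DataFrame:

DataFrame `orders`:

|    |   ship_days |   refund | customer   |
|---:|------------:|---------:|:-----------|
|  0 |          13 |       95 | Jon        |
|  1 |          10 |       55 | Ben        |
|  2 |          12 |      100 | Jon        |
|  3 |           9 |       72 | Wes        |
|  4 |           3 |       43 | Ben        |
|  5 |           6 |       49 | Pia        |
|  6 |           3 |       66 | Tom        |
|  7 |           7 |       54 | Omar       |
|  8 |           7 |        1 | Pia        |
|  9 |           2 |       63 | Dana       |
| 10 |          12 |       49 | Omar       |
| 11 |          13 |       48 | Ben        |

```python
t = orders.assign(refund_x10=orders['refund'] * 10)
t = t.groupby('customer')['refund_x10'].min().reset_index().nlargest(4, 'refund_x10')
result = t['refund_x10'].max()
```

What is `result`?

add column refund_x10 = orders['refund'] * 10:
    ship_days  refund customer  refund_x10
0          13      95      Jon         950
1          10      55      Ben         550
2          12     100      Jon        1000
3           9      72      Wes         720
4           3      43      Ben         430
5           6      49      Pia         490
6           3      66      Tom         660
7           7      54     Omar         540
8           7       1      Pia          10
9           2      63     Dana         630
10         12      49     Omar         490
11         13      48      Ben         480
group by customer, min of refund_x10:
customer
Ben     430
Dana    630
Jon     950
Omar    490
Pia      10
Tom     660
Wes     720
Name: refund_x10, dtype: int64
reset_index():
  customer  refund_x10
0      Ben         430
1     Dana         630
2      Jon         950
3     Omar         490
4      Pia          10
5      Tom         660
6      Wes         720
take 4 rows with largest refund_x10:
  customer  refund_x10
2      Jon         950
6      Wes         720
5      Tom         660
1     Dana         630

950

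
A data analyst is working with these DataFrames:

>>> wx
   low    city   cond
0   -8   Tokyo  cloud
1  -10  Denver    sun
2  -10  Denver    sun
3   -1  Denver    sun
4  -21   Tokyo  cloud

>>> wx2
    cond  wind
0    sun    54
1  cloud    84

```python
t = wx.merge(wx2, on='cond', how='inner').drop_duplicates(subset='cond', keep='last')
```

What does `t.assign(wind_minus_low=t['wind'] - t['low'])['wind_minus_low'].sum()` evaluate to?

merge on 'cond' (how='inner') → 5 rows:
   low    city   cond  wind
0   -8   Tokyo  cloud    84
1  -10  Denver    sun    54
2  -10  Denver    sun    54
3   -1  Denver    sun    54
4  -21   Tokyo  cloud    84
drop duplicate cond (keep=last):
   low    city   cond  wind
3   -1  Denver    sun    54
4  -21   Tokyo  cloud    84
add column wind_minus_low = t['wind'] - t['low']:
   low    city   cond  wind  wind_minus_low
3   -1  Denver    sun    54              55
4  -21   Tokyo  cloud    84             105
So sum() = 160.

160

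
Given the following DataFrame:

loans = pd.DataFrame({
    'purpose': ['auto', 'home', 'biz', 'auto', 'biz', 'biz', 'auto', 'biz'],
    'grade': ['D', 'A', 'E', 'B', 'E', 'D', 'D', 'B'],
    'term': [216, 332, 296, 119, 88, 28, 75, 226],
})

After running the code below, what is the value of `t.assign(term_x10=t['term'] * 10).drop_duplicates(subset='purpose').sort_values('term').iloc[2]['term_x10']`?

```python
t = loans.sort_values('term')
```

3320

sort by term:
  purpose grade  term
5     biz     D    28
6    auto     D    75
4     biz     E    88
3    auto     B   119
0    auto     D   216
7     biz     B   226
2     biz     E   296
1    home     A   332
add column term_x10 = t['term'] * 10:
  purpose grade  term  term_x10
5     biz     D    28       280
6    auto     D    75       750
4     biz     E    88       880
3    auto     B   119      1190
0    auto     D   216      2160
7     biz     B   226      2260
2     biz     E   296      2960
1    home     A   332      3320
drop duplicate purpose (keep=first):
  purpose grade  term  term_x10
5     biz     D    28       280
6    auto     D    75       750
1    home     A   332      3320
sort by term:
  purpose grade  term  term_x10
5     biz     D    28       280
6    auto     D    75       750
1    home     A   332      3320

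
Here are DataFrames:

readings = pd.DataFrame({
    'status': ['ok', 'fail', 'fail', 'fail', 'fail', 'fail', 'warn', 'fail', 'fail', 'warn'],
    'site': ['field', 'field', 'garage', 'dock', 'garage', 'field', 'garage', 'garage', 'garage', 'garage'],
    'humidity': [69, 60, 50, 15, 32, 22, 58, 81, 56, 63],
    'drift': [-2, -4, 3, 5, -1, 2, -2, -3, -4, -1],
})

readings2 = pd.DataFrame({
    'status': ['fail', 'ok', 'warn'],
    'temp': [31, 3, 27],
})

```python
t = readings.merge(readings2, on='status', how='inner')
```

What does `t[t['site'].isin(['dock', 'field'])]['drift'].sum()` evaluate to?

merge on 'status' (how='inner') → 10 rows:
  status    site  humidity  drift  temp
0     ok   field        69     -2     3
1   fail   field        60     -4    31
2   fail  garage        50      3    31
3   fail    dock        15      5    31
4   fail  garage        32     -1    31
5   fail   field        22      2    31
6   warn  garage        58     -2    27
7   fail  garage        81     -3    31
8   fail  garage        56     -4    31
9   warn  garage        63     -1    27
filter rows where site in ['dock', 'field']:
  status   site  humidity  drift  temp
0     ok  field        69     -2     3
1   fail  field        60     -4    31
3   fail   dock        15      5    31
5   fail  field        22      2    31
Reading off the sum of column 'drift', we get 1.

1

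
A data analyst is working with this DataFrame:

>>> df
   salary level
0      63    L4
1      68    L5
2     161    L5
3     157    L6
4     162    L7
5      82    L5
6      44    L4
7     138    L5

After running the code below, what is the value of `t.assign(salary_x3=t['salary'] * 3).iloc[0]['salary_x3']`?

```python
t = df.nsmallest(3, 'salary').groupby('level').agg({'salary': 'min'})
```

take 3 rows with smallest salary:
   salary level
6      44    L4
0      63    L4
1      68    L5
group by level, min of salary:
       salary
level        
L4         44
L5         68
add column salary_x3 = t['salary'] * 3:
       salary  salary_x3
level                   
L4         44        132
L5         68        204
The value at position 0, column 'salary_x3' is 132.

132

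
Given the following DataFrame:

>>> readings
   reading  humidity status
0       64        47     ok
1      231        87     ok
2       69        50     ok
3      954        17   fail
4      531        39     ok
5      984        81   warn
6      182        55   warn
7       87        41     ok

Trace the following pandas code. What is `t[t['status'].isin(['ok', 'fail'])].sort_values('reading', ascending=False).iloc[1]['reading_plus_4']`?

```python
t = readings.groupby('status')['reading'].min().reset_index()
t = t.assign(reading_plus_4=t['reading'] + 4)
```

68

group by status, min of reading:
status
fail    954
ok       64
warn    182
Name: reading, dtype: int64
reset_index():
  status  reading
0   fail      954
1     ok       64
2   warn      182
add column reading_plus_4 = t['reading'] + 4:
  status  reading  reading_plus_4
0   fail      954             958
1     ok       64              68
2   warn      182             186
filter rows where status in ['ok', 'fail']:
  status  reading  reading_plus_4
0   fail      954             958
1     ok       64              68
sort by reading descending:
  status  reading  reading_plus_4
0   fail      954             958
1     ok       64              68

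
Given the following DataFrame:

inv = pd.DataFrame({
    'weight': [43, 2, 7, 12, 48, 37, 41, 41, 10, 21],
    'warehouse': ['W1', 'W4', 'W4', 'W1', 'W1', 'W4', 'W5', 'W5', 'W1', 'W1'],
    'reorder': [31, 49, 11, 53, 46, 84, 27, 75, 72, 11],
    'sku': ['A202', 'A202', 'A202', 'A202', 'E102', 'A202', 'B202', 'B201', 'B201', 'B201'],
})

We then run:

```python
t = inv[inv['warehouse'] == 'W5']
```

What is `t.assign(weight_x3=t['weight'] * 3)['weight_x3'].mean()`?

filter rows where warehouse == 'W5':
   weight warehouse  reorder   sku
6      41        W5       27  B202
7      41        W5       75  B201
add column weight_x3 = t['weight'] * 3:
   weight warehouse  reorder   sku  weight_x3
6      41        W5       27  B202        123
7      41        W5       75  B201        123
So mean() = 123.0.

123.0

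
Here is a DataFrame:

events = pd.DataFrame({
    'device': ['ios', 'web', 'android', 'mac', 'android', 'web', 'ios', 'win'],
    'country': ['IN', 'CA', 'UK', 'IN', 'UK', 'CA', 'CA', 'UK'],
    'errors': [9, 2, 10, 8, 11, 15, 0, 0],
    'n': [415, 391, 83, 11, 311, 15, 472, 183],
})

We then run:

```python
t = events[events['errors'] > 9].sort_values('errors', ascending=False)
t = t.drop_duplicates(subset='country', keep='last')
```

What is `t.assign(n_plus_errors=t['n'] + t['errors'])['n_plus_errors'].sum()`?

123

filter rows where errors > 9:
    device country  errors    n
2  android      UK      10   83
4  android      UK      11  311
5      web      CA      15   15
sort by errors descending:
    device country  errors    n
5      web      CA      15   15
4  android      UK      11  311
2  android      UK      10   83
drop duplicate country (keep=last):
    device country  errors   n
5      web      CA      15  15
2  android      UK      10  83
add column n_plus_errors = t['n'] + t['errors']:
    device country  errors   n  n_plus_errors
5      web      CA      15  15             30
2  android      UK      10  83             93
Then the sum of column 'n_plus_errors': 123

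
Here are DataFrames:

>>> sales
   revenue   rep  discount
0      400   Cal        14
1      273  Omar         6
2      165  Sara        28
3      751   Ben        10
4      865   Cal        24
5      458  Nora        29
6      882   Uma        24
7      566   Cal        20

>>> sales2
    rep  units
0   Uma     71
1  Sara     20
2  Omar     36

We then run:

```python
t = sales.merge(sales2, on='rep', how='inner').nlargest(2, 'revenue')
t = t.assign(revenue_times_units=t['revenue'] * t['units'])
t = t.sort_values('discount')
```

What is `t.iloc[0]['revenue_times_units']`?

9828

merge on 'rep' (how='inner') → 3 rows:
   revenue   rep  discount  units
0      273  Omar         6     36
1      165  Sara        28     20
2      882   Uma        24     71
take 2 rows with largest revenue:
   revenue   rep  discount  units
2      882   Uma        24     71
0      273  Omar         6     36
add column revenue_times_units = t['revenue'] * t['units']:
   revenue   rep  discount  units  revenue_times_units
2      882   Uma        24     71                62622
0      273  Omar         6     36                 9828
sort by discount:
   revenue   rep  discount  units  revenue_times_units
0      273  Omar         6     36                 9828
2      882   Uma        24     71                62622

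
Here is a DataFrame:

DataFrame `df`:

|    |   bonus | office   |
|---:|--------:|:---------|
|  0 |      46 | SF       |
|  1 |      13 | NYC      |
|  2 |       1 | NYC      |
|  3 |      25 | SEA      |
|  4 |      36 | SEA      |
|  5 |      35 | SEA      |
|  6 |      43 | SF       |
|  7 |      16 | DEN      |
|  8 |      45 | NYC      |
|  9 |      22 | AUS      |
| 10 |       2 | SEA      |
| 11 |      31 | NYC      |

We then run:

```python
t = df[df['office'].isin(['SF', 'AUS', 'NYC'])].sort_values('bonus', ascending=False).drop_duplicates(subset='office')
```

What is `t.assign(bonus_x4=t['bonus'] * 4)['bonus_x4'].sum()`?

filter rows where office in ['SF', 'AUS', 'NYC']:
    bonus office
0      46     SF
1      13    NYC
2       1    NYC
6      43     SF
8      45    NYC
9      22    AUS
11     31    NYC
sort by bonus descending:
    bonus office
0      46     SF
8      45    NYC
6      43     SF
11     31    NYC
9      22    AUS
1      13    NYC
2       1    NYC
drop duplicate office (keep=first):
   bonus office
0     46     SF
8     45    NYC
9     22    AUS
add column bonus_x4 = t['bonus'] * 4:
   bonus office  bonus_x4
0     46     SF       184
8     45    NYC       180
9     22    AUS        88
Taking the sum of column 'bonus_x4' gives 452.

452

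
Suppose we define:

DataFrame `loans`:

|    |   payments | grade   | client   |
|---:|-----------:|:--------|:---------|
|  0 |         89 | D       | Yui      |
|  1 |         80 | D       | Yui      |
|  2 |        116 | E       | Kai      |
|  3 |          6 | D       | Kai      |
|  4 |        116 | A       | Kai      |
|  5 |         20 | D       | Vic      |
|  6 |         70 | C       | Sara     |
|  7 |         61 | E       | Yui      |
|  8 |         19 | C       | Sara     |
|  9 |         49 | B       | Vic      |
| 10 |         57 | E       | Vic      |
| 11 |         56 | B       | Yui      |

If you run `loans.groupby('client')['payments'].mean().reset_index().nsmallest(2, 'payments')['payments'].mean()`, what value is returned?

group by client, mean of payments:
client
Kai     79.333333
Sara    44.500000
Vic     42.000000
Yui     71.500000
Name: payments, dtype: float64
reset_index():
  client   payments
0    Kai  79.333333
1   Sara  44.500000
2    Vic  42.000000
3    Yui  71.500000
take 2 rows with smallest payments:
  client  payments
2    Vic      42.0
1   Sara      44.5
Hence 43.25.

43.25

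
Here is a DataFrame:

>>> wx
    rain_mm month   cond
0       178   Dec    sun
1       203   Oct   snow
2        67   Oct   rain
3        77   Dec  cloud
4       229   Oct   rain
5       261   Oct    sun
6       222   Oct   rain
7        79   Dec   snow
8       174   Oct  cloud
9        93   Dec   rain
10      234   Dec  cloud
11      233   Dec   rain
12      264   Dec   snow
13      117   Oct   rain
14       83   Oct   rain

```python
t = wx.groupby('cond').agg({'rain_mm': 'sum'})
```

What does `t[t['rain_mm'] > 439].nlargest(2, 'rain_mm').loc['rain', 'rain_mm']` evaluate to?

group by cond, sum of rain_mm:
       rain_mm
cond          
cloud      485
rain      1044
snow       546
sun        439
filter rows where rain_mm > 439:
       rain_mm
cond          
cloud      485
rain      1044
snow       546
take 2 rows with largest rain_mm:
      rain_mm
cond         
rain     1044
snow      546
Then the value at row 'rain', column 'rain_mm': 1044

1044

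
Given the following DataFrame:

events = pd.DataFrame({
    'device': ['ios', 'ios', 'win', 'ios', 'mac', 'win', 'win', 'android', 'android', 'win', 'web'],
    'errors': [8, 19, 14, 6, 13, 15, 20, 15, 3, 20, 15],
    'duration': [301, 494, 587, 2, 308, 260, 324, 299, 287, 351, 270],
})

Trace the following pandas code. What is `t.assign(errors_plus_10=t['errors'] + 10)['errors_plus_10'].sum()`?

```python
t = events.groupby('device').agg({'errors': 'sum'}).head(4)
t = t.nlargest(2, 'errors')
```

group by device, sum of errors:
         errors
device         
android      18
ios          33
mac          13
web          15
win          69
take first 4 rows:
         errors
device         
android      18
ios          33
mac          13
web          15
take 2 rows with largest errors:
         errors
device         
ios          33
android      18
add column errors_plus_10 = t['errors'] + 10:
         errors  errors_plus_10
device                         
ios          33              43
android      18              28
Taking the sum of column 'errors_plus_10' gives 71.

71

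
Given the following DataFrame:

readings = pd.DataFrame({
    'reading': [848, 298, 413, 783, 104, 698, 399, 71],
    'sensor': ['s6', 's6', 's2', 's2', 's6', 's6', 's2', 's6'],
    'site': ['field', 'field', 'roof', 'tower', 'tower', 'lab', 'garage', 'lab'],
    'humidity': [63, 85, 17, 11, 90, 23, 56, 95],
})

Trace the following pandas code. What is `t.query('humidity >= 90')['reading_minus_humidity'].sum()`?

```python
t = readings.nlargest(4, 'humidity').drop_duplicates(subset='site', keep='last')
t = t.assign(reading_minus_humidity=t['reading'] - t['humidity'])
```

-10

take 4 rows with largest humidity:
   reading sensor   site  humidity
7       71     s6    lab        95
4      104     s6  tower        90
1      298     s6  field        85
0      848     s6  field        63
drop duplicate site (keep=last):
   reading sensor   site  humidity
7       71     s6    lab        95
4      104     s6  tower        90
0      848     s6  field        63
add column reading_minus_humidity = t['reading'] - t['humidity']:
   reading sensor   site  humidity  reading_minus_humidity
7       71     s6    lab        95                     -24
4      104     s6  tower        90                      14
0      848     s6  field        63                     785
filter rows where humidity >= 90:
   reading sensor   site  humidity  reading_minus_humidity
7       71     s6    lab        95                     -24
4      104     s6  tower        90                      14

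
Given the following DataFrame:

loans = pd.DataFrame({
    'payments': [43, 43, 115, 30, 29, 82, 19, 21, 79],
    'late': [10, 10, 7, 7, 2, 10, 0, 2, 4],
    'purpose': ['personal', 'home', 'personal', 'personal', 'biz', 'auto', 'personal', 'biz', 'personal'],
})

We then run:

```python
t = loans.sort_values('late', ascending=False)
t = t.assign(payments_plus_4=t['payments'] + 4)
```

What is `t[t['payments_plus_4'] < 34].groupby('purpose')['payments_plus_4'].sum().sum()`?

81

sort by late descending:
   payments  late   purpose
0        43    10  personal
1        43    10      home
5        82    10      auto
2       115     7  personal
3        30     7  personal
8        79     4  personal
4        29     2       biz
7        21     2       biz
6        19     0  personal
add column payments_plus_4 = t['payments'] + 4:
   payments  late   purpose  payments_plus_4
0        43    10  personal               47
1        43    10      home               47
5        82    10      auto               86
2       115     7  personal              119
3        30     7  personal               34
8        79     4  personal               83
4        29     2       biz               33
7        21     2       biz               25
6        19     0  personal               23
filter rows where payments_plus_4 < 34:
   payments  late   purpose  payments_plus_4
4        29     2       biz               33
7        21     2       biz               25
6        19     0  personal               23
group by purpose, sum of payments_plus_4:
purpose
biz         58
personal    23
Name: payments_plus_4, dtype: int64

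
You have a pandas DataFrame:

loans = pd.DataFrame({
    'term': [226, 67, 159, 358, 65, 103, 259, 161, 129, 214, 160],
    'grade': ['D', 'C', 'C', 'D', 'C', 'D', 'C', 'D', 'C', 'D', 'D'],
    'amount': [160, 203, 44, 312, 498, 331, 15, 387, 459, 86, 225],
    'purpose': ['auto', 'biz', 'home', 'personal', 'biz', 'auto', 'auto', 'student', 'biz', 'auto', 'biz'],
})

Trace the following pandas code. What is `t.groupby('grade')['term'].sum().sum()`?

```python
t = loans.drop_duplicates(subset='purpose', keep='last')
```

drop duplicate purpose (keep=last):
    term grade  amount   purpose
2    159     C      44      home
3    358     D     312  personal
7    161     D     387   student
9    214     D      86      auto
10   160     D     225       biz
group by grade, sum of term:
grade
C    159
D    893
Name: term, dtype: int64
Taking the sum of the resulting series gives 1052.

1052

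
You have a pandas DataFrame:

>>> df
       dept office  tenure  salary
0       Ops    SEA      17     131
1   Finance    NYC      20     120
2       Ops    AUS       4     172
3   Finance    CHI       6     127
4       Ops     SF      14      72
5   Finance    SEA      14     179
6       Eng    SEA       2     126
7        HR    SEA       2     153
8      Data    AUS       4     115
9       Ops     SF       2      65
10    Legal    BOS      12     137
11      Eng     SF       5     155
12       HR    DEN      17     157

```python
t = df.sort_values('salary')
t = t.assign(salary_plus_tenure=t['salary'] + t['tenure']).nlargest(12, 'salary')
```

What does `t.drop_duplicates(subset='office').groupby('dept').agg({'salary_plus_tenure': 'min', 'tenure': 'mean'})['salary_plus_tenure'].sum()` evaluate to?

sort by salary:
       dept office  tenure  salary
9       Ops     SF       2      65
4       Ops     SF      14      72
8      Data    AUS       4     115
1   Finance    NYC      20     120
6       Eng    SEA       2     126
3   Finance    CHI       6     127
0       Ops    SEA      17     131
10    Legal    BOS      12     137
7        HR    SEA       2     153
11      Eng     SF       5     155
12       HR    DEN      17     157
2       Ops    AUS       4     172
5   Finance    SEA      14     179
add column salary_plus_tenure = t['salary'] + t['tenure']:
       dept office  tenure  salary  salary_plus_tenure
9       Ops     SF       2      65                  67
4       Ops     SF      14      72                  86
8      Data    AUS       4     115                 119
1   Finance    NYC      20     120                 140
6       Eng    SEA       2     126                 128
3   Finance    CHI       6     127                 133
0       Ops    SEA      17     131                 148
10    Legal    BOS      12     137                 149
7        HR    SEA       2     153                 155
11      Eng     SF       5     155                 160
12       HR    DEN      17     157                 174
2       Ops    AUS       4     172                 176
5   Finance    SEA      14     179                 193
take 12 rows with largest salary:
       dept office  tenure  salary  salary_plus_tenure
5   Finance    SEA      14     179                 193
2       Ops    AUS       4     172                 176
12       HR    DEN      17     157                 174
11      Eng     SF       5     155                 160
7        HR    SEA       2     153                 155
10    Legal    BOS      12     137                 149
0       Ops    SEA      17     131                 148
3   Finance    CHI       6     127                 133
6       Eng    SEA       2     126                 128
1   Finance    NYC      20     120                 140
8      Data    AUS       4     115                 119
4       Ops     SF      14      72                  86
drop duplicate office (keep=first):
       dept office  tenure  salary  salary_plus_tenure
5   Finance    SEA      14     179                 193
2       Ops    AUS       4     172                 176
12       HR    DEN      17     157                 174
11      Eng     SF       5     155                 160
10    Legal    BOS      12     137                 149
3   Finance    CHI       6     127                 133
1   Finance    NYC      20     120                 140
group by dept: min(salary_plus_tenure), mean(tenure):
         salary_plus_tenure     tenure
dept                                  
Eng                     160   5.000000
Finance                 133  13.333333
HR                      174  17.000000
Legal                   149  12.000000
Ops                     176   4.000000

792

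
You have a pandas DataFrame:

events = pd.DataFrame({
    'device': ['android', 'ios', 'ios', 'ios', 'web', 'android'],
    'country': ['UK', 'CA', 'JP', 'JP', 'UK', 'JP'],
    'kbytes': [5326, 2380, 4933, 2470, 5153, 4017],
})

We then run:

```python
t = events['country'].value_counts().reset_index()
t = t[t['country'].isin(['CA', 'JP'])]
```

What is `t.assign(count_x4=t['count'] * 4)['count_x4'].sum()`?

16

value_counts of country:
country
JP    3
UK    2
CA    1
Name: count, dtype: int64
reset_index():
  country  count
0      JP      3
1      UK      2
2      CA      1
filter rows where country in ['CA', 'JP']:
  country  count
0      JP      3
2      CA      1
add column count_x4 = t['count'] * 4:
  country  count  count_x4
0      JP      3        12
2      CA      1         4
Taking the sum of column 'count_x4' gives 16.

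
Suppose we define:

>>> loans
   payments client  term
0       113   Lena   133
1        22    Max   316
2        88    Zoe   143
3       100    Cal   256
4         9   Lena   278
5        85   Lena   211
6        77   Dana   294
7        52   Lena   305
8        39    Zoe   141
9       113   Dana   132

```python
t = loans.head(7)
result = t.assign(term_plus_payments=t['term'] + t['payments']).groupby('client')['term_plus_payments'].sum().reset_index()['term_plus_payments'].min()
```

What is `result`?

take first 7 rows:
   payments client  term
0       113   Lena   133
1        22    Max   316
2        88    Zoe   143
3       100    Cal   256
4         9   Lena   278
5        85   Lena   211
6        77   Dana   294
add column term_plus_payments = t['term'] + t['payments']:
   payments client  term  term_plus_payments
0       113   Lena   133                 246
1        22    Max   316                 338
2        88    Zoe   143                 231
3       100    Cal   256                 356
4         9   Lena   278                 287
5        85   Lena   211                 296
6        77   Dana   294                 371
group by client, sum of term_plus_payments:
client
Cal     356
Dana    371
Lena    829
Max     338
Zoe     231
Name: term_plus_payments, dtype: int64
reset_index():
  client  term_plus_payments
0    Cal                 356
1   Dana                 371
2   Lena                 829
3    Max                 338
4    Zoe                 231
min of column 'term_plus_payments' → 231

231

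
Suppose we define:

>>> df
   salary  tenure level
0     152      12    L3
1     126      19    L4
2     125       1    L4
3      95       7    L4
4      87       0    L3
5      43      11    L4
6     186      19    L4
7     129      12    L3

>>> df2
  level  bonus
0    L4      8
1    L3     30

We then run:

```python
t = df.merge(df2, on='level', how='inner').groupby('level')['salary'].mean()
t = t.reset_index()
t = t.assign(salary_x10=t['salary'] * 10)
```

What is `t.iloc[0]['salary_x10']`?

1226.66666667

merge on 'level' (how='inner') → 8 rows:
   salary  tenure level  bonus
0     152      12    L3     30
1     126      19    L4      8
2     125       1    L4      8
3      95       7    L4      8
4      87       0    L3     30
5      43      11    L4      8
6     186      19    L4      8
7     129      12    L3     30
group by level, mean of salary:
level
L3    122.666667
L4    115.000000
Name: salary, dtype: float64
reset_index():
  level      salary
0    L3  122.666667
1    L4  115.000000
add column salary_x10 = t['salary'] * 10:
  level      salary   salary_x10
0    L3  122.666667  1226.666667
1    L4  115.000000  1150.000000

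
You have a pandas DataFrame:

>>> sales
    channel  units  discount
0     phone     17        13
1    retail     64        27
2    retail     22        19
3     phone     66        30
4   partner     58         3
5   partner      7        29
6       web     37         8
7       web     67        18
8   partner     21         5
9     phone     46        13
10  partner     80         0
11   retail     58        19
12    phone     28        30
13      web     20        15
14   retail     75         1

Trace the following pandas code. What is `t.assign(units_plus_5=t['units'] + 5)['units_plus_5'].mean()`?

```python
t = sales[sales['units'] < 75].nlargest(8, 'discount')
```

46.5

filter rows where units < 75:
    channel  units  discount
0     phone     17        13
1    retail     64        27
2    retail     22        19
3     phone     66        30
4   partner     58         3
5   partner      7        29
6       web     37         8
7       web     67        18
8   partner     21         5
9     phone     46        13
11   retail     58        19
12    phone     28        30
13      web     20        15
take 8 rows with largest discount:
    channel  units  discount
3     phone     66        30
12    phone     28        30
5   partner      7        29
1    retail     64        27
2    retail     22        19
11   retail     58        19
7       web     67        18
13      web     20        15
add column units_plus_5 = t['units'] + 5:
    channel  units  discount  units_plus_5
3     phone     66        30            71
12    phone     28        30            33
5   partner      7        29            12
1    retail     64        27            69
2    retail     22        19            27
11   retail     58        19            63
7       web     67        18            72
13      web     20        15            25
The mean of column 'units_plus_5' is 46.5.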